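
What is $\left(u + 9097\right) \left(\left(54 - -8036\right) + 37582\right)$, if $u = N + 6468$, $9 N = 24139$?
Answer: $\frac{2500146176}{3} \approx 8.3338 \cdot 10^{8}$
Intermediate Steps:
$N = \frac{24139}{9}$ ($N = \frac{1}{9} \cdot 24139 = \frac{24139}{9} \approx 2682.1$)
$u = \frac{82351}{9}$ ($u = \frac{24139}{9} + 6468 = \frac{82351}{9} \approx 9150.1$)
$\left(u + 9097\right) \left(\left(54 - -8036\right) + 37582\right) = \left(\frac{82351}{9} + 9097\right) \left(\left(54 - -8036\right) + 37582\right) = \frac{164224 \left(\left(54 + 8036\right) + 37582\right)}{9} = \frac{164224 \left(8090 + 37582\right)}{9} = \frac{164224}{9} \cdot 45672 = \frac{2500146176}{3}$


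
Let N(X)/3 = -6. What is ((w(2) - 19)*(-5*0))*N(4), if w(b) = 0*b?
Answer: 0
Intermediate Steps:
N(X) = -18 (N(X) = 3*(-6) = -18)
w(b) = 0
((w(2) - 19)*(-5*0))*N(4) = ((0 - 19)*(-5*0))*(-18) = -19*0*(-18) = 0*(-18) = 0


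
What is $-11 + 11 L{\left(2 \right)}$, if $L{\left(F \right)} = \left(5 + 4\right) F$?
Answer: $187$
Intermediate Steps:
$L{\left(F \right)} = 9 F$
$-11 + 11 L{\left(2 \right)} = -11 + 11 \cdot 9 \cdot 2 = -11 + 11 \cdot 18 = -11 + 198 = 187$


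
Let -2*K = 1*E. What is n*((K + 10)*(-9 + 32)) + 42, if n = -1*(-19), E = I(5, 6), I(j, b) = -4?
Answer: 5286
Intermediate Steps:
E = -4
n = 19
K = 2 (K = -(-4)/2 = -½*(-4) = 2)
n*((K + 10)*(-9 + 32)) + 42 = 19*((2 + 10)*(-9 + 32)) + 42 = 19*(12*23) + 42 = 19*276 + 42 = 5244 + 42 = 5286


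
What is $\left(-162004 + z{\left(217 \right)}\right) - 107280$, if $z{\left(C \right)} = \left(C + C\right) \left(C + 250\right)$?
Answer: $-66606$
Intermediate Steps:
$z{\left(C \right)} = 2 C \left(250 + C\right)$
$\left(-162004 + z{\left(217 \right)}\right) - 107280 = \left(-162004 + 2 \cdot 217 \left(250 + 217\right)\right) - 107280 = \left(-162004 + 2 \cdot 217 \cdot 467\right) - 107280 = \left(-162004 + 202678\right) - 107280 = 40674 - 107280 = -66606$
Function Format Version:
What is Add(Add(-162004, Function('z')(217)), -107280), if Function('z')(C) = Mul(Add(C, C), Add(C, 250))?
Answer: -66606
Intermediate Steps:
Function('z')(C) = Mul(2, C, Add(250, C)) (Function('z')(C) = Mul(Mul(2, C), Add(250, C)) = Mul(2, C, Add(250, C)))
Add(Add(-162004, Function('z')(217)), -107280) = Add(Add(-162004, Mul(2, 217, Add(250, 217))), -107280) = Add(Add(-162004, Mul(2, 217, 467)), -107280) = Add(Add(-162004, 202678), -107280) = Add(40674, -107280) = -66606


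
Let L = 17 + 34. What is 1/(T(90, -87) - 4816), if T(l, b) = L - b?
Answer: -1/4678 ≈ -0.00021377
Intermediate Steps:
L = 51
T(l, b) = 51 - b
1/(T(90, -87) - 4816) = 1/((51 - 1*(-87)) - 4816) = 1/((51 + 87) - 4816) = 1/(138 - 4816) = 1/(-4678) = -1/4678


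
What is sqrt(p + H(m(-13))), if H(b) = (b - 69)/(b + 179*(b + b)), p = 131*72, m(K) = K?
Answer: sqrt(205437727742)/4667 ≈ 97.119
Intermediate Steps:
p = 9432
H(b) = (-69 + b)/(359*b) (H(b) = (-69 + b)/(b + 179*(2*b)) = (-69 + b)/(b + 358*b) = (-69 + b)/((359*b)) = (-69 + b)*(1/(359*b)) = (-69 + b)/(359*b))
sqrt(p + H(m(-13))) = sqrt(9432 + (1/359)*(-69 - 13)/(-13)) = sqrt(9432 + (1/359)*(-1/13)*(-82)) = sqrt(9432 + 82/4667) = sqrt(44019226/4667) = sqrt(205437727742)/4667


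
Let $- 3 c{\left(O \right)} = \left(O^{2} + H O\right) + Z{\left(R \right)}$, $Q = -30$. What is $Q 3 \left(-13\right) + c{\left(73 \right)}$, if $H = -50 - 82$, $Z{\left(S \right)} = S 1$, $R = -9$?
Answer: $\frac{7826}{3} \approx 2608.7$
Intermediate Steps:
$Z{\left(S \right)} = S$
$H = -132$ ($H = -50 - 82 = -132$)
$c{\left(O \right)} = 3 + 44 O - \frac{O^{2}}{3}$ ($c{\left(O \right)} = - \frac{\left(O^{2} - 132 O\right) - 9}{3} = - \frac{-9 + O^{2} - 132 O}{3} = 3 + 44 O - \frac{O^{2}}{3}$)
$Q 3 \left(-13\right) + c{\left(73 \right)} = \left(-30\right) 3 \left(-13\right) + \left(3 + 44 \cdot 73 - \frac{73^{2}}{3}\right) = \left(-90\right) \left(-13\right) + \left(3 + 3212 - \frac{5329}{3}\right) = 1170 + \left(3 + 3212 - \frac{5329}{3}\right) = 1170 + \frac{4316}{3} = \frac{7826}{3}$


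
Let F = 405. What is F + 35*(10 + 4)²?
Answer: 7265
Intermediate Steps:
F + 35*(10 + 4)² = 405 + 35*(10 + 4)² = 405 + 35*14² = 405 + 35*196 = 405 + 6860 = 7265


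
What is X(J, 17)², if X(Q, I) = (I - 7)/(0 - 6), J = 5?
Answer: 25/9 ≈ 2.7778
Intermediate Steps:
X(Q, I) = 7/6 - I/6 (X(Q, I) = (-7 + I)/(-6) = (-7 + I)*(-⅙) = 7/6 - I/6)
X(J, 17)² = (7/6 - ⅙*17)² = (7/6 - 17/6)² = (-5/3)² = 25/9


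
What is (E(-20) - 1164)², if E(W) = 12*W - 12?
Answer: 2005056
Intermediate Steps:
E(W) = -12 + 12*W
(E(-20) - 1164)² = ((-12 + 12*(-20)) - 1164)² = ((-12 - 240) - 1164)² = (-252 - 1164)² = (-1416)² = 2005056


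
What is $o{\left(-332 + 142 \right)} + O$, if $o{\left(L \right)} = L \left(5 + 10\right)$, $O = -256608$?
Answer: $-259458$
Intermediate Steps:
$o{\left(L \right)} = 15 L$ ($o{\left(L \right)} = L 15 = 15 L$)
$o{\left(-332 + 142 \right)} + O = 15 \left(-332 + 142\right) - 256608 = 15 \left(-190\right) - 256608 = -2850 - 256608 = -259458$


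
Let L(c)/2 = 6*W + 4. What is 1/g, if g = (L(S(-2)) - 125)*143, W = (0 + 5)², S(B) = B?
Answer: 1/26169 ≈ 3.8213e-5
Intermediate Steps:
W = 25 (W = 5² = 25)
L(c) = 308 (L(c) = 2*(6*25 + 4) = 2*(150 + 4) = 2*154 = 308)
g = 26169 (g = (308 - 125)*143 = 183*143 = 26169)
1/g = 1/26169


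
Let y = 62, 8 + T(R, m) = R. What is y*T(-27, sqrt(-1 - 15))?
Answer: -2170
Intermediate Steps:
T(R, m) = -8 + R
y*T(-27, sqrt(-1 - 15)) = 62*(-8 - 27) = 62*(-35) = -2170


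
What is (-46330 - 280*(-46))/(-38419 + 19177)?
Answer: 5575/3207 ≈ 1.7384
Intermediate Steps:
(-46330 - 280*(-46))/(-38419 + 19177) = (-46330 + 12880)/(-19242) = -33450*(-1/19242) = 5575/3207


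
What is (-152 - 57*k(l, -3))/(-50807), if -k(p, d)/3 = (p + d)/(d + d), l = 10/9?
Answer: 589/304842 ≈ 0.0019321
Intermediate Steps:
l = 10/9 (l = 10*(1/9) = 10/9 ≈ 1.1111)
k(p, d) = -3*(d + p)/(2*d) (k(p, d) = -3*(p + d)/(d + d) = -3*(d + p)/(2*d))
(-152 - 57*k(l, -3))/(-50807) = (-152 - 171*(-1*(-3) - 1*10/9)/(2*(-3)))/(-50807) = (-152 - 171*(-1)*(3 - 10/9)/(2*3))*(-1/50807) = (-152 - 171*(-1)*17/(2*3*9))*(-1/50807) = (-152 - 57*(-17/18))*(-1/50807) = (-152 + 323/6)*(-1/50807) = -589/6*(-1/50807) = 589/304842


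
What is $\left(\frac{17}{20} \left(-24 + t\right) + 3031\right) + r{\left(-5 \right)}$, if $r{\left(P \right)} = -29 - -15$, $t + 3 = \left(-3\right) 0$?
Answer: $\frac{59881}{20} \approx 2994.1$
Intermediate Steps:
$t = -3$ ($t = -3 - 0 = -3 + 0 = -3$)
$r{\left(P \right)} = -14$ ($r{\left(P \right)} = -29 + 15 = -14$)
$\left(\frac{17}{20} \left(-24 + t\right) + 3031\right) + r{\left(-5 \right)} = \left(\frac{17}{20} \left(-24 - 3\right) + 3031\right) - 14 = \left(17 \cdot \frac{1}{20} \left(-27\right) + 3031\right) - 14 = \left(\frac{17}{20} \left(-27\right) + 3031\right) - 14 = \left(- \frac{459}{20} + 3031\right) - 14 = \frac{60161}{20} - 14 = \frac{59881}{20}$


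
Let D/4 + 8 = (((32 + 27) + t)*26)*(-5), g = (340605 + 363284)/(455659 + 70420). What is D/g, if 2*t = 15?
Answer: -18208646348/703889 ≈ -25869.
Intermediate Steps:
t = 15/2 (t = (½)*15 = 15/2 ≈ 7.5000)
g = 703889/526079 ≈ 1.3380
D = -34612 (D = -32 + 4*((((32 + 27) + 15/2)*26)*(-5)) = -32 + 4*(((59 + 15/2)*26)*(-5)) = -32 + 4*(((133/2)*26)*(-5)) = -32 + 4*(1729*(-5)) = -32 + 4*(-8645) = -32 - 34580 = -34612)
D/g = -34612/703889/526079 = -34612*526079/703889 = -18208646348/703889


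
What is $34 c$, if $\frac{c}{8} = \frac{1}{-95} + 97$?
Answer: $\frac{2506208}{95} \approx 26381.0$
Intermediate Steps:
$c = \frac{73712}{95}$ ($c = 8 \left(\frac{1}{-95} + 97\right) = 8 \left(- \frac{1}{95} + 97\right) = 8 \cdot \frac{9214}{95} = \frac{73712}{95} \approx 775.92$)
$34 c = 34 \cdot \frac{73712}{95} = \frac{2506208}{95}$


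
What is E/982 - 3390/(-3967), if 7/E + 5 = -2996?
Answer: 9990241211/11690677594 ≈ 0.85455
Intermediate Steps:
E = -7/3001 (E = 7/(-5 - 2996) = 7/(-3001) = 7*(-1/3001) = -7/3001 ≈ -0.0023326)
E/982 - 3390/(-3967) = -7/3001/982 - 3390/(-3967) = -7/3001*1/982 - 3390*(-1/3967) = -7/2946982 + 3390/3967 = 9990241211/11690677594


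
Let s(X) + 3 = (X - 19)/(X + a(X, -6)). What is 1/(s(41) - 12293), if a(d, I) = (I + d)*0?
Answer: -41/504114 ≈ -8.1331e-5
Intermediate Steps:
a(d, I) = 0
s(X) = -3 + (-19 + X)/X (s(X) = -3 + (X - 19)/(X + 0) = -3 + (-19 + X)/X)
1/(s(41) - 12293) = 1/((-2 - 19/41) - 12293) = 1/(-101/41 - 12293) = 1/(-504114/41) = -41/504114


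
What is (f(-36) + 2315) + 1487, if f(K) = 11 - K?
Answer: 3849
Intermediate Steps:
(f(-36) + 2315) + 1487 = ((11 - 1*(-36)) + 2315) + 1487 = ((11 + 36) + 2315) + 1487 = (47 + 2315) + 1487 = 2362 + 1487 = 3849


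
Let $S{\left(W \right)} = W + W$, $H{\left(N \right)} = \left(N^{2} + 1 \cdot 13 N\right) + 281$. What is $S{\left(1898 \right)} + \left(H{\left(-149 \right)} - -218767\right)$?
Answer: $243108$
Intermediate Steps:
$H{\left(N \right)} = 281 + N^{2} + 13 N$ ($H{\left(N \right)} = \left(N^{2} + 13 N\right) + 281 = 281 + N^{2} + 13 N$)
$S{\left(W \right)} = 2 W$
$S{\left(1898 \right)} + \left(H{\left(-149 \right)} - -218767\right) = 2 \cdot 1898 + \left(\left(281 + \left(-149\right)^{2} + 13 \left(-149\right)\right) - -218767\right) = 3796 + \left(\left(281 + 22201 - 1937\right) + 218767\right) = 3796 + \left(20545 + 218767\right) = 3796 + 239312 = 243108$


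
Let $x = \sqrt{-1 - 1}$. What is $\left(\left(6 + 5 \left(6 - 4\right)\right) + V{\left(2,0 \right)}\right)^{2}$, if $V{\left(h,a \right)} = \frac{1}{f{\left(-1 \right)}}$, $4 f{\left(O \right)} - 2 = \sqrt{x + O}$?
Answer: $\frac{16 \left(9 + 4 \sqrt{-1 + i \sqrt{2}}\right)^{2}}{\left(2 + \sqrt{-1 + i \sqrt{2}}\right)^{2}} \approx 298.21 - 19.818 i$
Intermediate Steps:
$x = i \sqrt{2}$ ($x = \sqrt{-2} = i \sqrt{2} \approx 1.4142 i$)
$f{\left(O \right)} = \frac{1}{2} + \frac{\sqrt{O + i \sqrt{2}}}{4}$ ($f{\left(O \right)} = \frac{1}{2} + \frac{\sqrt{i \sqrt{2} + O}}{4} = \frac{1}{2} + \frac{\sqrt{O + i \sqrt{2}}}{4}$)
$V{\left(h,a \right)} = \frac{1}{\frac{1}{2} + \frac{\sqrt{-1 + i \sqrt{2}}}{4}}$
$\left(\left(6 + 5 \left(6 - 4\right)\right) + V{\left(2,0 \right)}\right)^{2} = \left(\left(6 + 5 \left(6 - 4\right)\right) + \frac{1}{\frac{1}{2} + \frac{\sqrt{-1 + i \sqrt{2}}}{4}}\right)^{2} = \left(\left(6 + 5 \cdot 2\right) + \frac{1}{\frac{1}{2} + \frac{\sqrt{-1 + i \sqrt{2}}}{4}}\right)^{2} = \left(\left(6 + 10\right) + \frac{1}{\frac{1}{2} + \frac{\sqrt{-1 + i \sqrt{2}}}{4}}\right)^{2} = \left(16 + \frac{1}{\frac{1}{2} + \frac{\sqrt{-1 + i \sqrt{2}}}{4}}\right)^{2}$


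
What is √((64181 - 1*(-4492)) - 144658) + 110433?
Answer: 110433 + I*√75985 ≈ 1.1043e+5 + 275.65*I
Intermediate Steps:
√((64181 - 1*(-4492)) - 144658) + 110433 = √((64181 + 4492) - 144658) + 110433 = √(68673 - 144658) + 110433 = √(-75985) + 110433 = I*√75985 + 110433 = 110433 + I*√75985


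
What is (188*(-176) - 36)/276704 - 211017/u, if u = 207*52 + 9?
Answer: -4895507735/248411016 ≈ -19.707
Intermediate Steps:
u = 10773 (u = 10764 + 9 = 10773)
(188*(-176) - 36)/276704 - 211017/u = (188*(-176) - 36)/276704 - 211017/10773 = (-33088 - 36)*(1/276704) - 211017*1/10773 = -33124*1/276704 - 70339/3591 = -8281/69176 - 70339/3591 = -4895507735/248411016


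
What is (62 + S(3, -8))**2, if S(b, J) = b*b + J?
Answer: 3969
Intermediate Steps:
S(b, J) = J + b**2 (S(b, J) = b**2 + J = J + b**2)
(62 + S(3, -8))**2 = (62 + (-8 + 3**2))**2 = (62 + (-8 + 9))**2 = (62 + 1)**2 = 63**2 = 3969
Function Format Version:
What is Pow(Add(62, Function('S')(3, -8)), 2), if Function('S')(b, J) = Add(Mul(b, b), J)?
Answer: 3969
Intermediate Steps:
Function('S')(b, J) = Add(J, Pow(b, 2)) (Function('S')(b, J) = Add(Pow(b, 2), J) = Add(J, Pow(b, 2)))
Pow(Add(62, Function('S')(3, -8)), 2) = Pow(Add(62, Add(-8, Pow(3, 2))), 2) = Pow(Add(62, Add(-8, 9)), 2) = Pow(Add(62, 1), 2) = Pow(63, 2) = 3969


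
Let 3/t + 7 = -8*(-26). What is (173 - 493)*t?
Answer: -320/67 ≈ -4.7761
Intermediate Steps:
t = 1/67 (t = 3/(-7 - 8*(-26)) = 3/(-7 + 208) = 3/201 = 3*(1/201) = 1/67 ≈ 0.014925)
(173 - 493)*t = (173 - 493)*(1/67) = -320*1/67 = -320/67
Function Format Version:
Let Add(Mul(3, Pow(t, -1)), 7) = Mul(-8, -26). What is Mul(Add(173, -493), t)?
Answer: Rational(-320, 67) ≈ -4.7761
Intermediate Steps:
t = Rational(1, 67) (t = Mul(3, Pow(Add(-7, Mul(-8, -26)), -1)) = Mul(3, Pow(Add(-7, 208), -1)) = Mul(3, Pow(201, -1)) = Mul(3, Rational(1, 201)) = Rational(1, 67) ≈ 0.014925)
Mul(Add(173, -493), t) = Mul(Add(173, -493), Rational(1, 67)) = Mul(-320, Rational(1, 67)) = Rational(-320, 67)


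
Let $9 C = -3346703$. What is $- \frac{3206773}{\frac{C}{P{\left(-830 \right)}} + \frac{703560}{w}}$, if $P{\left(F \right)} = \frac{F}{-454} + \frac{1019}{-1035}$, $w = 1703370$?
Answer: $\frac{36089918506269404}{4960531399306061} \approx 7.2754$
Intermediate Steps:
$P{\left(F \right)} = - \frac{1019}{1035} - \frac{F}{454}$ ($P{\left(F \right)} = F \left(- \frac{1}{454}\right) + 1019 \left(- \frac{1}{1035}\right) = - \frac{F}{454} - \frac{1019}{1035} = - \frac{1019}{1035} - \frac{F}{454}$)
$C = - \frac{3346703}{9}$ ($C = \frac{1}{9} \left(-3346703\right) = - \frac{3346703}{9} \approx -3.7186 \cdot 10^{5}$)
$- \frac{3206773}{\frac{C}{P{\left(-830 \right)}} + \frac{703560}{w}} = - \frac{3206773}{- \frac{3346703}{9 \left(- \frac{1019}{1035} - - \frac{415}{227}\right)} + \frac{703560}{1703370}} = - \frac{3206773}{- \frac{3346703}{9 \left(- \frac{1019}{1035} + \frac{415}{227}\right)} + 703560 \cdot \frac{1}{1703370}} = - \frac{3206773}{- \frac{3346703}{9 \cdot \frac{198212}{234945}} + \frac{23452}{56779}} = - \frac{3206773}{\left(- \frac{3346703}{9}\right) \frac{234945}{198212} + \frac{23452}{56779}} = - \frac{3206773}{- \frac{87365681815}{198212} + \frac{23452}{56779}} = - \frac{3206773}{- \frac{4960531399306061}{11254279148}} = \left(-3206773\right) \left(- \frac{11254279148}{4960531399306061}\right) = \frac{36089918506269404}{4960531399306061}$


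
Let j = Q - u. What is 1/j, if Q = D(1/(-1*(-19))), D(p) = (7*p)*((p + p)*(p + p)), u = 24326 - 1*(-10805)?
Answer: -6859/240963501 ≈ -2.8465e-5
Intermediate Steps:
u = 35131 (u = 24326 + 10805 = 35131)
D(p) = 28*p³ (D(p) = (7*p)*((2*p)*(2*p)) = (7*p)*(4*p²) = 28*p³)
Q = 28/6859 (Q = 28*(1/(-1*(-19)))³ = 28*(1/19)³ = 28*(1/6859) = 28/6859 ≈ 0.0040822)
j = -240963501/6859 (j = 28/6859 - 1*35131 = 28/6859 - 35131 = -240963501/6859 ≈ -35131.)
1/j = 1/(-240963501/6859) = -6859/240963501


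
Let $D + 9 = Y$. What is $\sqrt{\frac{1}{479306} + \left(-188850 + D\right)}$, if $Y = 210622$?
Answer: $\frac{\sqrt{4999706301203574}}{479306} \approx 147.52$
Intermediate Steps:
$D = 210613$ ($D = -9 + 210622 = 210613$)
$\sqrt{\frac{1}{479306} + \left(-188850 + D\right)} = \sqrt{\frac{1}{479306} + \left(-188850 + 210613\right)} = \sqrt{\frac{1}{479306} + 21763} = \sqrt{\frac{10431136479}{479306}} = \frac{\sqrt{4999706301203574}}{479306}$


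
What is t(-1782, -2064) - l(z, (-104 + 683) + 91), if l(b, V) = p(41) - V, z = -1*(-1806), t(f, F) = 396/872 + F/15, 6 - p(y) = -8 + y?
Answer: 610241/1090 ≈ 559.85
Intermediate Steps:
p(y) = 14 - y (p(y) = 6 - (-8 + y) = 6 + (8 - y) = 14 - y)
t(f, F) = 99/218 + F/15 (t(f, F) = 396*(1/872) + F*(1/15) = 99/218 + F/15)
z = 1806
l(b, V) = -27 - V (l(b, V) = (14 - 1*41) - V = (14 - 41) - V = -27 - V)
t(-1782, -2064) - l(z, (-104 + 683) + 91) = (99/218 + (1/15)*(-2064)) - (-27 - ((-104 + 683) + 91)) = (99/218 - 688/5) - (-27 - (579 + 91)) = -149489/1090 - (-27 - 1*670) = -149489/1090 - (-27 - 670) = -149489/1090 - 1*(-697) = -149489/1090 + 697 = 610241/1090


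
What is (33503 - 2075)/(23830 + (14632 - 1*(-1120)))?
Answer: 582/733 ≈ 0.79400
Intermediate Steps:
(33503 - 2075)/(23830 + (14632 - 1*(-1120))) = 31428/(23830 + (14632 + 1120)) = 31428/(23830 + 15752) = 31428/39582 = 31428*(1/39582) = 582/733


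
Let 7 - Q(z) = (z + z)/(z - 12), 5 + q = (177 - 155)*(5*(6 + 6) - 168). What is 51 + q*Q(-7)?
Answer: -282370/19 ≈ -14862.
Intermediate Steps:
q = -2381 (q = -5 + (177 - 155)*(5*(6 + 6) - 168) = -5 + 22*(5*12 - 168) = -5 + 22*(60 - 168) = -5 + 22*(-108) = -5 - 2376 = -2381)
Q(z) = 7 - 2*z/(-12 + z) (Q(z) = 7 - (z + z)/(z - 12) = 7 - 2*z/(-12 + z))
51 + q*Q(-7) = 51 - 2381*(-84 + 5*(-7))/(-12 - 7) = 51 - 2381*(-84 - 35)/(-19) = 51 - (-2381)*(-119)/19 = 51 - 2381*119/19 = 51 - 283339/19 = -282370/19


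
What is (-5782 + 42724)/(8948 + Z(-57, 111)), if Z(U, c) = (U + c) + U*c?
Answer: 36942/2675 ≈ 13.810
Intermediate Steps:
Z(U, c) = U + c + U*c
(-5782 + 42724)/(8948 + Z(-57, 111)) = (-5782 + 42724)/(8948 + (-57 + 111 - 57*111)) = 36942/(8948 + (-57 + 111 - 6327)) = 36942/(8948 - 6273) = 36942/2675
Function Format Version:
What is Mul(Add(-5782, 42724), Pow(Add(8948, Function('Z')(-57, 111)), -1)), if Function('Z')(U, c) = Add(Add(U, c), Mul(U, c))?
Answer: Rational(36942, 2675) ≈ 13.810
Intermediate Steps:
Function('Z')(U, c) = Add(U, c, Mul(U, c))
Mul(Add(-5782, 42724), Pow(Add(8948, Function('Z')(-57, 111)), -1)) = Mul(Add(-5782, 42724), Pow(Add(8948, Add(-57, 111, Mul(-57, 111))), -1)) = Mul(36942, Pow(Add(8948, Add(-57, 111, -6327)), -1)) = Mul(36942, Pow(Add(8948, -6273), -1)) = Mul(36942, Pow(2675, -1)) = Mul(36942, Rational(1, 2675)) = Rational(36942, 2675)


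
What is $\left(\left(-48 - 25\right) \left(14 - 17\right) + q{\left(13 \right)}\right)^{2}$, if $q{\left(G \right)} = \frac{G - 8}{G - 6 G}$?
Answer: $\frac{8099716}{169} \approx 47927.0$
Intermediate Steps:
$q{\left(G \right)} = - \frac{-8 + G}{5 G}$ ($q{\left(G \right)} = \frac{-8 + G}{\left(-5\right) G} = \left(-8 + G\right) \left(- \frac{1}{5 G}\right) = - \frac{-8 + G}{5 G}$)
$\left(\left(-48 - 25\right) \left(14 - 17\right) + q{\left(13 \right)}\right)^{2} = \left(\left(-48 - 25\right) \left(14 - 17\right) + \frac{8 - 13}{5 \cdot 13}\right)^{2} = \left(\left(-73\right) \left(-3\right) + \frac{1}{5} \cdot \frac{1}{13} \left(8 - 13\right)\right)^{2} = \left(219 + \frac{1}{5} \cdot \frac{1}{13} \left(-5\right)\right)^{2} = \left(219 - \frac{1}{13}\right)^{2} = \left(\frac{2846}{13}\right)^{2} = \frac{8099716}{169}$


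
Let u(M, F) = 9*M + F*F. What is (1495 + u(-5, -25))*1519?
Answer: 3151925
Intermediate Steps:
u(M, F) = F**2 + 9*M (u(M, F) = 9*M + F**2 = F**2 + 9*M)
(1495 + u(-5, -25))*1519 = (1495 + ((-25)**2 + 9*(-5)))*1519 = (1495 + (625 - 45))*1519 = (1495 + 580)*1519 = 2075*1519 = 3151925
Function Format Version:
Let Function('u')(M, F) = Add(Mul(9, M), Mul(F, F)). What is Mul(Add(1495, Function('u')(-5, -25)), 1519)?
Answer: 3151925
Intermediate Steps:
Function('u')(M, F) = Add(Pow(F, 2), Mul(9, M)) (Function('u')(M, F) = Add(Mul(9, M), Pow(F, 2)) = Add(Pow(F, 2), Mul(9, M)))
Mul(Add(1495, Function('u')(-5, -25)), 1519) = Mul(Add(1495, Add(Pow(-25, 2), Mul(9, -5))), 1519) = Mul(Add(1495, Add(625, -45)), 1519) = Mul(Add(1495, 580), 1519) = Mul(2075, 1519) = 3151925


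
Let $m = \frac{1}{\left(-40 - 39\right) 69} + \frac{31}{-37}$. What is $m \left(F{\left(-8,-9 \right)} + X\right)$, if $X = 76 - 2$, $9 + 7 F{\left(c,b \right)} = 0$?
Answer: $- \frac{86030162}{1411809} \approx -60.936$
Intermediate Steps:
$F{\left(c,b \right)} = - \frac{9}{7}$ ($F{\left(c,b \right)} = - \frac{9}{7} + \frac{1}{7} \cdot 0 = - \frac{9}{7} + 0 = - \frac{9}{7}$)
$X = 74$
$m = - \frac{169018}{201687}$ ($m = \frac{1}{-79} \cdot \frac{1}{69} + 31 \left(- \frac{1}{37}\right) = \left(- \frac{1}{79}\right) \frac{1}{69} - \frac{31}{37} = - \frac{1}{5451} - \frac{31}{37} = - \frac{169018}{201687} \approx -0.83802$)
$m \left(F{\left(-8,-9 \right)} + X\right) = - \frac{169018 \left(- \frac{9}{7} + 74\right)}{201687} = \left(- \frac{169018}{201687}\right) \frac{509}{7} = - \frac{86030162}{1411809}$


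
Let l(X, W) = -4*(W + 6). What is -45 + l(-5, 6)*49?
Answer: -2397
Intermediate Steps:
l(X, W) = -24 - 4*W (l(X, W) = -4*(6 + W) = -24 - 4*W)
-45 + l(-5, 6)*49 = -45 + (-24 - 4*6)*49 = -45 + (-24 - 24)*49 = -45 - 48*49 = -45 - 2352 = -2397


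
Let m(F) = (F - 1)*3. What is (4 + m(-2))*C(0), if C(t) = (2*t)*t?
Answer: 0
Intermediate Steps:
C(t) = 2*t²
m(F) = -3 + 3*F (m(F) = (-1 + F)*3 = -3 + 3*F)
(4 + m(-2))*C(0) = (4 + (-3 + 3*(-2)))*(2*0²) = (4 + (-3 - 6))*(2*0) = (4 - 9)*0 = -5*0 = 0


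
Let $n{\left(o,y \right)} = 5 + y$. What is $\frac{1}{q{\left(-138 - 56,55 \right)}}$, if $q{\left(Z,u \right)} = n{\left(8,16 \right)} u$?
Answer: $\frac{1}{1155} \approx 0.0008658$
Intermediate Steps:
$q{\left(Z,u \right)} = 21 u$ ($q{\left(Z,u \right)} = \left(5 + 16\right) u = 21 u$)
$\frac{1}{q{\left(-138 - 56,55 \right)}} = \frac{1}{21 \cdot 55} = \frac{1}{1155}$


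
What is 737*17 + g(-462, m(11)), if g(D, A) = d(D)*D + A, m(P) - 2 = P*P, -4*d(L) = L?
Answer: -40709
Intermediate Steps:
d(L) = -L/4
m(P) = 2 + P² (m(P) = 2 + P*P = 2 + P²)
g(D, A) = A - D²/4 (g(D, A) = (-D/4)*D + A = -D²/4 + A = A - D²/4)
737*17 + g(-462, m(11)) = 737*17 + ((2 + 11²) - ¼*(-462)²) = 12529 + ((2 + 121) - ¼*213444) = 12529 + (123 - 53361) = 12529 - 53238 = -40709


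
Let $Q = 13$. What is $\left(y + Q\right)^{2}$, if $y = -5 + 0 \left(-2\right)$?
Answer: $64$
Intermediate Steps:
$y = -5$ ($y = -5 + 0 = -5$)
$\left(y + Q\right)^{2} = \left(-5 + 13\right)^{2} = 8^{2} = 64$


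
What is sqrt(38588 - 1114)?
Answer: sqrt(37474) ≈ 193.58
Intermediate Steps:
sqrt(38588 - 1114) = sqrt(37474)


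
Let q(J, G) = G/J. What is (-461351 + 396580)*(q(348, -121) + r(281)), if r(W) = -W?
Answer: 6341663839/348 ≈ 1.8223e+7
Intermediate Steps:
(-461351 + 396580)*(q(348, -121) + r(281)) = (-461351 + 396580)*(-121/348 - 1*281) = -64771*(-121*1/348 - 281) = -64771*(-121/348 - 281) = -64771*(-97909/348) = 6341663839/348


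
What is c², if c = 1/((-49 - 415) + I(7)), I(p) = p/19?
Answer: 361/77598481 ≈ 4.6522e-6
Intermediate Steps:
I(p) = p/19 (I(p) = p*(1/19) = p/19)
c = -19/8809 (c = 1/((-49 - 415) + (1/19)*7) = 1/(-464 + 7/19) = 1/(-8809/19) = -19/8809 ≈ -0.0021569)
c² = (-19/8809)² = 361/77598481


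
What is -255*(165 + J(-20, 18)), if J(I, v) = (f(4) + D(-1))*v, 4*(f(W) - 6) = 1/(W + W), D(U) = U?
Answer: -1042695/16 ≈ -65168.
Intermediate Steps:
f(W) = 6 + 1/(8*W) (f(W) = 6 + 1/(4*(W + W)) = 6 + 1/(4*((2*W))) = 6 + (1/(2*W))/4 = 6 + 1/(8*W))
J(I, v) = 161*v/32 (J(I, v) = ((6 + (⅛)/4) - 1)*v = ((6 + (⅛)*(¼)) - 1)*v = ((6 + 1/32) - 1)*v = (193/32 - 1)*v = 161*v/32)
-255*(165 + J(-20, 18)) = -255*(165 + (161/32)*18) = -255*(165 + 1449/16) = -255*4089/16 = -1042695/16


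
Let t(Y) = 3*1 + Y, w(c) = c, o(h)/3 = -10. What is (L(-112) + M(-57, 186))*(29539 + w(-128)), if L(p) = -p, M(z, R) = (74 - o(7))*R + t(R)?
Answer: 577779095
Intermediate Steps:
o(h) = -30 (o(h) = 3*(-10) = -30)
t(Y) = 3 + Y
M(z, R) = 3 + 105*R (M(z, R) = (74 - 1*(-30))*R + (3 + R) = (74 + 30)*R + (3 + R) = 104*R + (3 + R) = 3 + 105*R)
(L(-112) + M(-57, 186))*(29539 + w(-128)) = (-1*(-112) + (3 + 105*186))*(29539 - 128) = (112 + (3 + 19530))*29411 = (112 + 19533)*29411 = 19645*29411 = 577779095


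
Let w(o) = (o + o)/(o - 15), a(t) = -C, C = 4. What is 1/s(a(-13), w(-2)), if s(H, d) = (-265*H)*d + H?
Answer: 17/4172 ≈ 0.0040748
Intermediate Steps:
a(t) = -4 (a(t) = -1*4 = -4)
w(o) = 2*o/(-15 + o) (w(o) = (2*o)/(-15 + o) = 2*o/(-15 + o))
s(H, d) = H - 265*H*d (s(H, d) = -265*H*d + H = H - 265*H*d)
1/s(a(-13), w(-2)) = 1/(-4*(1 - 530*(-2)/(-15 - 2))) = 1/(-4*(1 - 530*(-2)/(-17))) = 1/(-4*(1 - 530*(-2)*(-1)/17)) = 1/(-4*(1 - 265*4/17)) = 1/(-4*(1 - 1060/17)) = 1/(-4*(-1043/17)) = 1/(4172/17) = 17/4172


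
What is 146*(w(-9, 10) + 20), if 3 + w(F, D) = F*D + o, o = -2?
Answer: -10950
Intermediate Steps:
w(F, D) = -5 + D*F (w(F, D) = -3 + (F*D - 2) = -3 + (D*F - 2) = -3 + (-2 + D*F) = -5 + D*F)
146*(w(-9, 10) + 20) = 146*((-5 + 10*(-9)) + 20) = 146*((-5 - 90) + 20) = 146*(-95 + 20) = 146*(-75) = -10950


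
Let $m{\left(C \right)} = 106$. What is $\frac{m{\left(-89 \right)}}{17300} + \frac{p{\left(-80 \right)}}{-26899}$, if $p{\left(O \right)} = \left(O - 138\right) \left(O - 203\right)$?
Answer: $- \frac{532227453}{232676350} \approx -2.2874$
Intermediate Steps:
$p{\left(O \right)} = \left(-203 + O\right) \left(-138 + O\right)$ ($p{\left(O \right)} = \left(-138 + O\right) \left(-203 + O\right) = \left(-203 + O\right) \left(-138 + O\right)$)
$\frac{m{\left(-89 \right)}}{17300} + \frac{p{\left(-80 \right)}}{-26899} = \frac{106}{17300} + \frac{28014 + \left(-80\right)^{2} - -27280}{-26899} = 106 \cdot \frac{1}{17300} + \left(28014 + 6400 + 27280\right) \left(- \frac{1}{26899}\right) = \frac{53}{8650} + 61694 \left(- \frac{1}{26899}\right) = \frac{53}{8650} - \frac{61694}{26899} = - \frac{532227453}{232676350}$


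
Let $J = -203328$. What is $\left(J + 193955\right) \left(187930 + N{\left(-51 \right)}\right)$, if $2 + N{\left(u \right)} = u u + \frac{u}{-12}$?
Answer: $- \frac{7143472609}{4} \approx -1.7859 \cdot 10^{9}$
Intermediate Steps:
$N{\left(u \right)} = -2 + u^{2} - \frac{u}{12}$ ($N{\left(u \right)} = -2 + \left(u u + \frac{u}{-12}\right) = -2 + \left(u^{2} + u \left(- \frac{1}{12}\right)\right) = -2 + \left(u^{2} - \frac{u}{12}\right) = -2 + u^{2} - \frac{u}{12}$)
$\left(J + 193955\right) \left(187930 + N{\left(-51 \right)}\right) = \left(-203328 + 193955\right) \left(187930 - \left(- \frac{9}{4} - 2601\right)\right) = - 9373 \left(187930 + \left(-2 + 2601 + \frac{17}{4}\right)\right) = - 9373 \left(187930 + \frac{10413}{4}\right) = \left(-9373\right) \frac{762133}{4} = - \frac{7143472609}{4}$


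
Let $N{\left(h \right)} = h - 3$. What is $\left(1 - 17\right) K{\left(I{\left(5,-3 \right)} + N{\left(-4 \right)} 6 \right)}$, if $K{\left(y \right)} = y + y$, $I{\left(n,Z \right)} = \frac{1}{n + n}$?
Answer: $\frac{6704}{5} \approx 1340.8$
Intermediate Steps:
$N{\left(h \right)} = -3 + h$
$I{\left(n,Z \right)} = \frac{1}{2 n}$
$K{\left(y \right)} = 2 y$
$\left(1 - 17\right) K{\left(I{\left(5,-3 \right)} + N{\left(-4 \right)} 6 \right)} = \left(1 - 17\right) 2 \left(\frac{1}{2 \cdot 5} + \left(-3 - 4\right) 6\right) = \left(1 - 17\right) 2 \left(\frac{1}{2} \cdot \frac{1}{5} - 42\right) = - 16 \cdot 2 \left(\frac{1}{10} - 42\right) = - 16 \cdot 2 \left(- \frac{419}{10}\right) = \left(-16\right) \left(- \frac{419}{5}\right) = \frac{6704}{5}$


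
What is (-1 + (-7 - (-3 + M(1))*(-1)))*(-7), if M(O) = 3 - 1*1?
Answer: 63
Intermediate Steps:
M(O) = 2 (M(O) = 3 - 1 = 2)
(-1 + (-7 - (-3 + M(1))*(-1)))*(-7) = (-1 + (-7 - (-3 + 2)*(-1)))*(-7) = (-1 + (-7 - (-1)*(-1)))*(-7) = (-1 + (-7 - 1*1))*(-7) = (-1 + (-7 - 1))*(-7) = (-1 - 8)*(-7) = -9*(-7) = 63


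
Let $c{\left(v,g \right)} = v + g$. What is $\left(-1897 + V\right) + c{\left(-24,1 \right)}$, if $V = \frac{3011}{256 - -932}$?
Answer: $- \frac{2277949}{1188} \approx -1917.5$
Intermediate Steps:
$c{\left(v,g \right)} = g + v$
$V = \frac{3011}{1188}$ ($V = \frac{3011}{256 + 932} = \frac{3011}{1188} \approx 2.5345$)
$\left(-1897 + V\right) + c{\left(-24,1 \right)} = \left(-1897 + \frac{3011}{1188}\right) + \left(1 - 24\right) = - \frac{2250625}{1188} - 23 = - \frac{2277949}{1188}$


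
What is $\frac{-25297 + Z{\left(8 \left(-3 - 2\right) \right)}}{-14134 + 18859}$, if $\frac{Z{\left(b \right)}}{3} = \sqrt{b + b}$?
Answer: $- \frac{25297}{4725} + \frac{4 i \sqrt{5}}{1575} \approx -5.3539 + 0.0056789 i$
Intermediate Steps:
$Z{\left(b \right)} = 3 \sqrt{2} \sqrt{b}$ ($Z{\left(b \right)} = 3 \sqrt{b + b} = 3 \sqrt{2 b} = 3 \sqrt{2} \sqrt{b}$)
$\frac{-25297 + Z{\left(8 \left(-3 - 2\right) \right)}}{-14134 + 18859} = \frac{-25297 + 3 \sqrt{2} \sqrt{8 \left(-3 - 2\right)}}{-14134 + 18859} = \frac{-25297 + 3 \sqrt{2} \sqrt{8 \left(-5\right)}}{4725} = \left(-25297 + 3 \sqrt{2} \sqrt{-40}\right) \frac{1}{4725} = \left(-25297 + 3 \sqrt{2} \cdot 2 i \sqrt{10}\right) \frac{1}{4725} = \left(-25297 + 12 i \sqrt{5}\right) \frac{1}{4725} = - \frac{25297}{4725} + \frac{4 i \sqrt{5}}{1575}$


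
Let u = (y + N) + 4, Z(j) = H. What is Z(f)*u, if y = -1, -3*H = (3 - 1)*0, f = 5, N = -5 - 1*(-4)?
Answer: 0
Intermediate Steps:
N = -1 (N = -5 + 4 = -1)
H = 0 (H = -(3 - 1)*0/3 = -2*0/3 = -⅓*0 = 0)
Z(j) = 0
u = 2 (u = (-1 - 1) + 4 = -2 + 4 = 2)
Z(f)*u = 0*2 = 0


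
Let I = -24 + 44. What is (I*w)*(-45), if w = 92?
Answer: -82800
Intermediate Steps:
I = 20
(I*w)*(-45) = (20*92)*(-45) = 1840*(-45) = -82800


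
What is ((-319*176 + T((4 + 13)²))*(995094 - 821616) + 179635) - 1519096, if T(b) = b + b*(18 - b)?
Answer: -23277576633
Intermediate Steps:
((-319*176 + T((4 + 13)²))*(995094 - 821616) + 179635) - 1519096 = ((-319*176 + (4 + 13)²*(19 - (4 + 13)²))*(995094 - 821616) + 179635) - 1519096 = ((-56144 + 17²*(19 - 1*17²))*173478 + 179635) - 1519096 = ((-56144 + 289*(19 - 1*289))*173478 + 179635) - 1519096 = ((-56144 + 289*(19 - 289))*173478 + 179635) - 1519096 = ((-56144 + 289*(-270))*173478 + 179635) - 1519096 = ((-56144 - 78030)*173478 + 179635) - 1519096 = (-134174*173478 + 179635) - 1519096 = (-23276237172 + 179635) - 1519096 = -23276057537 - 1519096 = -23277576633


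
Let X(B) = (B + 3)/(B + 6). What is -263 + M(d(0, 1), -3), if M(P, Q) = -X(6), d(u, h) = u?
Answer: -1055/4 ≈ -263.75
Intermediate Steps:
X(B) = (3 + B)/(6 + B)
M(P, Q) = -¾ (M(P, Q) = -(3 + 6)/(6 + 6) = -9/12 = -1*¾ = -¾)
-263 + M(d(0, 1), -3) = -263 - ¾ = -1055/4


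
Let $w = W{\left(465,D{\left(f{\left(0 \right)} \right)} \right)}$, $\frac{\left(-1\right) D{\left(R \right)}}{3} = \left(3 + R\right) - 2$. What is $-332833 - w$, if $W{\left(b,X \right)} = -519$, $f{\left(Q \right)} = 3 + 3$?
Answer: $-332314$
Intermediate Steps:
$f{\left(Q \right)} = 6$
$D{\left(R \right)} = -3 - 3 R$ ($D{\left(R \right)} = - 3 \left(\left(3 + R\right) - 2\right) = - 3 \left(1 + R\right) = -3 - 3 R$)
$w = -519$
$-332833 - w = -332833 - -519 = -332833 + 519 = -332314$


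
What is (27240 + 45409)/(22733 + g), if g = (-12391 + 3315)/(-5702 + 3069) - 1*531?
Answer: 191284817/58466942 ≈ 3.2717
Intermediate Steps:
g = -1389047/2633 (g = -9076/(-2633) - 531 = -9076*(-1/2633) - 531 = 9076/2633 - 531 = -1389047/2633 ≈ -527.55)
(27240 + 45409)/(22733 + g) = (27240 + 45409)/(22733 - 1389047/2633) = 72649/(58466942/2633) = 72649*(2633/58466942) = 191284817/58466942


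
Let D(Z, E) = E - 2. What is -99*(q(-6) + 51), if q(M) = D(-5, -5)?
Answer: -4356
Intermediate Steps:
D(Z, E) = -2 + E
q(M) = -7 (q(M) = -2 - 5 = -7)
-99*(q(-6) + 51) = -99*(-7 + 51) = -99*44 = -4356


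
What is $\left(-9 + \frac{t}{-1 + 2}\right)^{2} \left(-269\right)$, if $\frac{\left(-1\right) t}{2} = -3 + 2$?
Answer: $-13181$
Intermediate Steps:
$t = 2$ ($t = - 2 \left(-3 + 2\right) = \left(-2\right) \left(-1\right) = 2$)
$\left(-9 + \frac{t}{-1 + 2}\right)^{2} \left(-269\right) = \left(-9 + \frac{2}{-1 + 2}\right)^{2} \left(-269\right) = \left(-9 + \frac{2}{1}\right)^{2} \left(-269\right) = \left(-9 + 2 \cdot 1\right)^{2} \left(-269\right) = \left(-9 + 2\right)^{2} \left(-269\right) = \left(-7\right)^{2} \left(-269\right) = 49 \left(-269\right) = -13181$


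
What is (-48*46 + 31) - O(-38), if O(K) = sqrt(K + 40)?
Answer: -2177 - sqrt(2) ≈ -2178.4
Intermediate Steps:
O(K) = sqrt(40 + K)
(-48*46 + 31) - O(-38) = (-48*46 + 31) - sqrt(40 - 38) = (-2208 + 31) - sqrt(2) = -2177 - sqrt(2)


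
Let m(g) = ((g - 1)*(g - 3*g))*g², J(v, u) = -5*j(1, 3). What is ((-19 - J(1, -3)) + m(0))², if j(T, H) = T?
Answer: 196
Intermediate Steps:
J(v, u) = -5 (J(v, u) = -5*1 = -5)
m(g) = -2*g³*(-1 + g) (m(g) = ((-1 + g)*(-2*g))*g² = (-2*g*(-1 + g))*g² = -2*g³*(-1 + g))
((-19 - J(1, -3)) + m(0))² = ((-19 - 1*(-5)) + 2*0³*(1 - 1*0))² = ((-19 + 5) + 2*0*(1 + 0))² = (-14 + 2*0*1)² = (-14 + 0)² = (-14)² = 196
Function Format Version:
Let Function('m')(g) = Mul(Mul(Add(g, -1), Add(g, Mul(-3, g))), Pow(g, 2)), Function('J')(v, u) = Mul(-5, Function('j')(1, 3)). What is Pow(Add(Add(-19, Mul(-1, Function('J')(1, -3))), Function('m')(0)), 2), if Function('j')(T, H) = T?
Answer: 196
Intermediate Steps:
Function('J')(v, u) = -5 (Function('J')(v, u) = Mul(-5, 1) = -5)
Function('m')(g) = Mul(-2, Pow(g, 3), Add(-1, g)) (Function('m')(g) = Mul(Mul(Add(-1, g), Mul(-2, g)), Pow(g, 2)) = Mul(Mul(-2, g, Add(-1, g)), Pow(g, 2)) = Mul(-2, Pow(g, 3), Add(-1, g)))
Pow(Add(Add(-19, Mul(-1, Function('J')(1, -3))), Function('m')(0)), 2) = Pow(Add(Add(-19, Mul(-1, -5)), Mul(2, Pow(0, 3), Add(1, Mul(-1, 0)))), 2) = Pow(Add(Add(-19, 5), Mul(2, 0, Add(1, 0))), 2) = Pow(Add(-14, Mul(2, 0, 1)), 2) = Pow(Add(-14, 0), 2) = Pow(-14, 2) = 196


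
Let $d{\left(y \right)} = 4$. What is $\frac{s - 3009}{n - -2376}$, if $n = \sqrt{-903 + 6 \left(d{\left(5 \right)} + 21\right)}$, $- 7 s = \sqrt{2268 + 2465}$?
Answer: $- \frac{2383128}{1882043} - \frac{792 \sqrt{4733}}{13174301} + \frac{i \sqrt{3563949}}{39522903} + \frac{1003 i \sqrt{753}}{1882043} \approx -1.2704 + 0.014672 i$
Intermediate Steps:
$s = - \frac{\sqrt{4733}}{7}$ ($s = - \frac{\sqrt{2268 + 2465}}{7} = - \frac{\sqrt{4733}}{7} \approx -9.8281$)
$n = i \sqrt{753}$ ($n = \sqrt{-903 + 6 \left(4 + 21\right)} = \sqrt{-903 + 6 \cdot 25} = \sqrt{-903 + 150} = \sqrt{-753} = i \sqrt{753} \approx 27.441 i$)
$\frac{s - 3009}{n - -2376} = \frac{- \frac{\sqrt{4733}}{7} - 3009}{i \sqrt{753} - -2376} = \frac{-3009 - \frac{\sqrt{4733}}{7}}{i \sqrt{753} + 2376} = \frac{-3009 - \frac{\sqrt{4733}}{7}}{2376 + i \sqrt{753}}$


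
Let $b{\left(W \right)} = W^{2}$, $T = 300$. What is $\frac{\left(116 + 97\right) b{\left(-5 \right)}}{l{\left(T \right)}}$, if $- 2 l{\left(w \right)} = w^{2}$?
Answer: $- \frac{71}{600} \approx -0.11833$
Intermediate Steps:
$l{\left(w \right)} = - \frac{w^{2}}{2}$
$\frac{\left(116 + 97\right) b{\left(-5 \right)}}{l{\left(T \right)}} = \frac{\left(116 + 97\right) \left(-5\right)^{2}}{\left(- \frac{1}{2}\right) 300^{2}} = \frac{213 \cdot 25}{\left(- \frac{1}{2}\right) 90000} = \frac{5325}{-45000} = 5325 \left(- \frac{1}{45000}\right) = - \frac{71}{600}$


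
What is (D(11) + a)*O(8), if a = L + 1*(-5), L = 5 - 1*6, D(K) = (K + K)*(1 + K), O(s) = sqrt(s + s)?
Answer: 1032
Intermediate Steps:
O(s) = sqrt(2)*sqrt(s) (O(s) = sqrt(2*s) = sqrt(2)*sqrt(s))
D(K) = 2*K*(1 + K) (D(K) = (2*K)*(1 + K) = 2*K*(1 + K))
L = -1 (L = 5 - 6 = -1)
a = -6 (a = -1 + 1*(-5) = -1 - 5 = -6)
(D(11) + a)*O(8) = (2*11*(1 + 11) - 6)*(sqrt(2)*sqrt(8)) = (2*11*12 - 6)*(sqrt(2)*(2*sqrt(2))) = (264 - 6)*4 = 258*4 = 1032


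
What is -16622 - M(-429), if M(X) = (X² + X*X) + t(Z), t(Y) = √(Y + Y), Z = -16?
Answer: -384704 - 4*I*√2 ≈ -3.847e+5 - 5.6569*I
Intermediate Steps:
t(Y) = √2*√Y (t(Y) = √(2*Y) = √2*√Y)
M(X) = 2*X² + 4*I*√2 (M(X) = (X² + X*X) + √2*√(-16) = (X² + X²) + √2*(4*I) = 2*X² + 4*I*√2)
-16622 - M(-429) = -16622 - (2*(-429)² + 4*I*√2) = -16622 - (2*184041 + 4*I*√2) = -16622 - (368082 + 4*I*√2) = -16622 + (-368082 - 4*I*√2) = -384704 - 4*I*√2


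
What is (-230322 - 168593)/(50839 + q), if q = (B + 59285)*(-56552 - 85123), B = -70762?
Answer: -398915/1626054814 ≈ -0.00024533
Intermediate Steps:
q = 1626003975 (q = (-70762 + 59285)*(-56552 - 85123) = -11477*(-141675) = 1626003975)
(-230322 - 168593)/(50839 + q) = (-230322 - 168593)/(50839 + 1626003975) = -398915/1626054814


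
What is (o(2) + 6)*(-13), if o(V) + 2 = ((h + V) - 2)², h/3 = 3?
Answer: -1105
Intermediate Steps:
h = 9 (h = 3*3 = 9)
o(V) = -2 + (7 + V)² (o(V) = -2 + ((9 + V) - 2)² = -2 + (7 + V)²)
(o(2) + 6)*(-13) = ((-2 + (7 + 2)²) + 6)*(-13) = ((-2 + 9²) + 6)*(-13) = ((-2 + 81) + 6)*(-13) = (79 + 6)*(-13) = 85*(-13) = -1105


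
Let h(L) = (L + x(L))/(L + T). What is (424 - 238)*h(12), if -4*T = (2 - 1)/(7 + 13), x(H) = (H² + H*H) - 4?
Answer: 4404480/959 ≈ 4592.8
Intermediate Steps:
x(H) = -4 + 2*H² (x(H) = (H² + H²) - 4 = 2*H² - 4 = -4 + 2*H²)
T = -1/80 (T = -(2 - 1)/(4*(7 + 13)) = -1/(4*20) = -¼*1/20 = -1/80 ≈ -0.012500)
h(L) = (-4 + L + 2*L²)/(-1/80 + L) (h(L) = (L + (-4 + 2*L²))/(L - 1/80) = (-4 + L + 2*L²)/(-1/80 + L))
(424 - 238)*h(12) = (424 - 238)*(80*(-4 + 12 + 2*12²)/(-1 + 80*12)) = 186*(80*(-4 + 12 + 2*144)/(-1 + 960)) = 186*(80*(-4 + 12 + 288)/959) = 186*(80*(1/959)*296) = 186*(23680/959) = 4404480/959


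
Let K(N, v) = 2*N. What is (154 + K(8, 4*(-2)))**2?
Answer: 28900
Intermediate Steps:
(154 + K(8, 4*(-2)))**2 = (154 + 2*8)**2 = (154 + 16)**2 = 170**2 = 28900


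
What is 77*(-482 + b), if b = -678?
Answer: -89320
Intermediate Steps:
77*(-482 + b) = 77*(-482 - 678) = 77*(-1160) = -89320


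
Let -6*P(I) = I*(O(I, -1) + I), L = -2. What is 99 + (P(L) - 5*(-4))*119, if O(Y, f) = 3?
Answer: 7556/3 ≈ 2518.7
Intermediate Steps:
P(I) = -I*(3 + I)/6
99 + (P(L) - 5*(-4))*119 = 99 + (-1/6*(-2)*(3 - 2) - 5*(-4))*119 = 99 + (-1/6*(-2)*1 + 20)*119 = 99 + (1/3 + 20)*119 = 99 + (61/3)*119 = 99 + 7259/3 = 7556/3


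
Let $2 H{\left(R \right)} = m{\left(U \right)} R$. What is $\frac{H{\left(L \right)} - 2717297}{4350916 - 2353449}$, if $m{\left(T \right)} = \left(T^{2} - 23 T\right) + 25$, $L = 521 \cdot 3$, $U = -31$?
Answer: $- \frac{2779057}{3994934} \approx -0.69565$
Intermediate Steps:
$L = 1563$
$m{\left(T \right)} = 25 + T^{2} - 23 T$
$H{\left(R \right)} = \frac{1699 R}{2}$ ($H{\left(R \right)} = \frac{\left(25 + \left(-31\right)^{2} - -713\right) R}{2} = \frac{\left(25 + 961 + 713\right) R}{2} = \frac{1699 R}{2}$)
$\frac{H{\left(L \right)} - 2717297}{4350916 - 2353449} = \frac{\frac{1699}{2} \cdot 1563 - 2717297}{4350916 - 2353449} = \frac{\frac{2655537}{2} - 2717297}{1997467} = \left(- \frac{2779057}{2}\right) \frac{1}{1997467} = - \frac{2779057}{3994934}$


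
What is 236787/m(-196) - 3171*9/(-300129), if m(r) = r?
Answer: -23687017293/19608428 ≈ -1208.0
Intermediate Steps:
236787/m(-196) - 3171*9/(-300129) = 236787/(-196) - 3171*9/(-300129) = 236787*(-1/196) - 28539*(-1/300129) = -236787/196 + 9513/100043 = -23687017293/19608428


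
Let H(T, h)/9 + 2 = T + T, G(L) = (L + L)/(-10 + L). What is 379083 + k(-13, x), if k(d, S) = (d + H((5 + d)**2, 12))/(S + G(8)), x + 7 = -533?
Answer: 207736363/548 ≈ 3.7908e+5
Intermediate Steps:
x = -540 (x = -7 - 533 = -540)
G(L) = 2*L/(-10 + L) (G(L) = (2*L)/(-10 + L) = 2*L/(-10 + L))
H(T, h) = -18 + 18*T (H(T, h) = -18 + 9*(T + T) = -18 + 9*(2*T) = -18 + 18*T)
k(d, S) = (-18 + d + 18*(5 + d)**2)/(-8 + S) (k(d, S) = (d + (-18 + 18*(5 + d)**2))/(S + 2*8/(-10 + 8)) = (-18 + d + 18*(5 + d)**2)/(S + 2*8/(-2)) = (-18 + d + 18*(5 + d)**2)/(S + 2*8*(-1/2)) = (-18 + d + 18*(5 + d)**2)/(S - 8) = (-18 + d + 18*(5 + d)**2)/(-8 + S))
379083 + k(-13, x) = 379083 + (-18 - 13 + 18*(5 - 13)**2)/(-8 - 540) = 379083 + (-18 - 13 + 18*(-8)**2)/(-548) = 379083 - (-18 - 13 + 18*64)/548 = 379083 - (-18 - 13 + 1152)/548 = 379083 - 1/548*1121 = 379083 - 1121/548 = 207736363/548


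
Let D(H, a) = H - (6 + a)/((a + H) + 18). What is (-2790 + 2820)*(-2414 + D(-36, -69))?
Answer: -2132130/29 ≈ -73522.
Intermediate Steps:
D(H, a) = H - (6 + a)/(18 + H + a) (D(H, a) = H - (6 + a)/((H + a) + 18) = H - (6 + a)/(18 + H + a))
(-2790 + 2820)*(-2414 + D(-36, -69)) = (-2790 + 2820)*(-2414 + (-6 + (-36)² - 1*(-69) + 18*(-36) - 36*(-69))/(18 - 36 - 69)) = 30*(-2414 + (-6 + 1296 + 69 - 648 + 2484)/(-87)) = 30*(-2414 - 1/87*3195) = 30*(-2414 - 1065/29) = 30*(-71071/29) = -2132130/29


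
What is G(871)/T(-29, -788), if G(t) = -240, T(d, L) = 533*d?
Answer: 240/15457 ≈ 0.015527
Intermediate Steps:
G(871)/T(-29, -788) = -240/(533*(-29)) = -240/(-15457) = -240*(-1/15457) = 240/15457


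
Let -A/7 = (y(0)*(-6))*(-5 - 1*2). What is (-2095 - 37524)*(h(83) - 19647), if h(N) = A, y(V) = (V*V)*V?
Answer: 778394493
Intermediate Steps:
y(V) = V³ (y(V) = V²*V = V³)
A = 0 (A = -7*0³*(-6)*(-5 - 1*2) = -7*0*(-6)*(-5 - 2) = -0*(-7) = -7*0 = 0)
h(N) = 0
(-2095 - 37524)*(h(83) - 19647) = (-2095 - 37524)*(0 - 19647) = -39619*(-19647) = 778394493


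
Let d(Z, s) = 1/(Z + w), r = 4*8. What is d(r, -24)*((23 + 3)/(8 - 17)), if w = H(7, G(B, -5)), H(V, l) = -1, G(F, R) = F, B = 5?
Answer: -26/279 ≈ -0.093190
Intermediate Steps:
r = 32
w = -1
d(Z, s) = 1/(-1 + Z) (d(Z, s) = 1/(Z - 1) = 1/(-1 + Z))
d(r, -24)*((23 + 3)/(8 - 17)) = ((23 + 3)/(8 - 17))/(-1 + 32) = (26/(-9))/31 = (26*(-⅑))/31 = (1/31)*(-26/9) = -26/279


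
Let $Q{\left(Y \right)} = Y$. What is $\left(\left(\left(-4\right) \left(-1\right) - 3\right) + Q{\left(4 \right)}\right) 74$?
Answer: $370$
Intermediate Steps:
$\left(\left(\left(-4\right) \left(-1\right) - 3\right) + Q{\left(4 \right)}\right) 74 = \left(\left(\left(-4\right) \left(-1\right) - 3\right) + 4\right) 74 = \left(\left(4 - 3\right) + 4\right) 74 = \left(1 + 4\right) 74 = 5 \cdot 74 = 370$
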